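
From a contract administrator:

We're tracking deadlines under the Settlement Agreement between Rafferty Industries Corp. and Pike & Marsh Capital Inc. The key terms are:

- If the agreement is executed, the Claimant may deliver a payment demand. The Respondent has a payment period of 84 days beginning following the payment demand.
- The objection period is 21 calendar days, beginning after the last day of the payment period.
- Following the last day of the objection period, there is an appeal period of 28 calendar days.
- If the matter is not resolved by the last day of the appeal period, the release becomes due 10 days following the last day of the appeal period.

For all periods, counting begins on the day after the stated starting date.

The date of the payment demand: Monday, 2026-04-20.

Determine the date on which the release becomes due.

Adding 84 calendar days to 2026-04-20 gives 2026-07-13, which is the last day of the payment period.
The last day of the objection period: 21 calendar days after 2026-07-13 is 2026-08-03.
Adding 28 calendar days to 2026-08-03 gives 2026-08-31, which is the last day of the appeal period.
The date on which the release becomes due: 10 calendar days after 2026-08-31 is 2026-09-10.

2026-09-10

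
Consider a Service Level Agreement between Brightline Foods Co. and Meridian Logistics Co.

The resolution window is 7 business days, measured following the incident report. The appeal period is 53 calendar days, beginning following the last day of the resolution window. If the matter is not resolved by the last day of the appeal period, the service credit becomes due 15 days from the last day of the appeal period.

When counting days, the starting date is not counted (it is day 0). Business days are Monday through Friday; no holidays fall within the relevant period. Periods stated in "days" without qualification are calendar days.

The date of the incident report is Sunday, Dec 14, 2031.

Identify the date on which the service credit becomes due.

Feb 29, 2032

The last day of the resolution window: counting 7 business days from Sunday, Dec 14, 2031 (Dec 15, Dec 16, Dec 17, Dec 18, Dec 19, Dec 22, Dec 23, skipping weekends) reaches Tuesday, Dec 23, 2031.
The last day of the appeal period: 53 calendar days after Dec 23, 2031 is Feb 14, 2032.
The date on which the service credit becomes due: 15 calendar days after Feb 14, 2032 is Feb 29, 2032.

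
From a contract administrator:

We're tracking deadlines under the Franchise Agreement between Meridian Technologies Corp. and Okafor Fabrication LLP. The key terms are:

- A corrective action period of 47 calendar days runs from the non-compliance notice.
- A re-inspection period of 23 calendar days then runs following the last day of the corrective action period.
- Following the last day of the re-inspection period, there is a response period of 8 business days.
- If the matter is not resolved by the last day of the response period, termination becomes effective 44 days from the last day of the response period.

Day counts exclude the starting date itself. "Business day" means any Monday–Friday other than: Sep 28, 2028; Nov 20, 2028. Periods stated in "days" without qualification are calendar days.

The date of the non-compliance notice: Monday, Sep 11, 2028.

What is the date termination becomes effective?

Adding 47 calendar days to Sep 11, 2028 gives Oct 28, 2028, which is the last day of the corrective action period.
Adding 23 calendar days to Oct 28, 2028 gives Nov 20, 2028, which is the last day of the re-inspection period.
From Monday, Nov 20, 2028, 8 business days (Nov 21, Nov 22, Nov 23, Nov 24, Nov 27, Nov 28, Nov 29, Nov 30, skipping weekends) brings us to Thursday, Nov 30, 2028, which is the last day of the response period.
The date termination becomes effective: 44 calendar days after Nov 30, 2028 is Jan 13, 2029.

Jan 13, 2029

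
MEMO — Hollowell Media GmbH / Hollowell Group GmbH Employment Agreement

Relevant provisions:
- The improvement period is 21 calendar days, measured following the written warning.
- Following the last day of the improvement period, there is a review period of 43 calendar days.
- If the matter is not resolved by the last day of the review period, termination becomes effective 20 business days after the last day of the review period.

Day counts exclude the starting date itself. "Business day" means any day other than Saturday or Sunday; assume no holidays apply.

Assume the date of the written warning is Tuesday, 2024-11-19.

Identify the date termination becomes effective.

2025-02-19

The last day of the improvement period: 21 calendar days after 2024-11-19 is 2024-12-10.
The last day of the review period: 2024-12-10 + 43 days = 2025-01-22.
The date termination becomes effective: 20 business days after Wednesday, 2025-01-22, skipping weekends — Jan 23, Jan 24, Jan 27, Jan 28, …, Feb 17, Feb 18, Feb 19 — lands on Wednesday, 2025-02-19.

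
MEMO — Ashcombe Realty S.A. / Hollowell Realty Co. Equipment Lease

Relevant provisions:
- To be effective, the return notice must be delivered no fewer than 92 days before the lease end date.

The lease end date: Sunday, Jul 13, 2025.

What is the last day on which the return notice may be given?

Jul 13, 2025 minus 92 days is Apr 12, 2025.

Apr 12, 2025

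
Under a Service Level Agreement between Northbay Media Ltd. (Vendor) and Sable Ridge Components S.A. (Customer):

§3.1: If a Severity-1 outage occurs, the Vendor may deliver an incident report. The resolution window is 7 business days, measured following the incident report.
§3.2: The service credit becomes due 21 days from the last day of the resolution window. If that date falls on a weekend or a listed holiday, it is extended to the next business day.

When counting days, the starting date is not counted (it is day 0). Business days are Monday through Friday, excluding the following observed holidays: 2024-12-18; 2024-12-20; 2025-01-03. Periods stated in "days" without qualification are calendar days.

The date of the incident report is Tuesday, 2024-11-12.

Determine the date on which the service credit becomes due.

2024-12-12

The last day of the resolution window: 7 business days after Tuesday, 2024-11-12, skipping weekends — Nov 13, Nov 14, Nov 15, Nov 18, Nov 19, Nov 20, Nov 21 — lands on Thursday, 2024-11-21.
The date on which the service credit becomes due: 2024-11-21 + 21 days = 2024-12-12. 2024-12-12 is a Thursday and is not a listed holiday, so no roll-forward applies.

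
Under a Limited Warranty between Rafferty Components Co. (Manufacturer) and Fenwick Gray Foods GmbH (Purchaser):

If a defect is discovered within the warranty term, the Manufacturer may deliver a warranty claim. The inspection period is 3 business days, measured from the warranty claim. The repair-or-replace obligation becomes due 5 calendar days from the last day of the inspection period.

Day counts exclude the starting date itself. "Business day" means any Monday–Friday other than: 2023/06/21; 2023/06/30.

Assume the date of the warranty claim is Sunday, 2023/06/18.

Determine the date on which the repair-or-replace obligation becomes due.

2023/06/27

The last day of the inspection period: 3 business days after Sunday, 2023/06/18, skipping weekends and the listed holiday on Jun 21 — Jun 19, Jun 20, Jun 22 — lands on Thursday, 2023/06/22.
The date on which the repair-or-replace obligation becomes due: 5 calendar days after 2023/06/22 is 2023/06/27.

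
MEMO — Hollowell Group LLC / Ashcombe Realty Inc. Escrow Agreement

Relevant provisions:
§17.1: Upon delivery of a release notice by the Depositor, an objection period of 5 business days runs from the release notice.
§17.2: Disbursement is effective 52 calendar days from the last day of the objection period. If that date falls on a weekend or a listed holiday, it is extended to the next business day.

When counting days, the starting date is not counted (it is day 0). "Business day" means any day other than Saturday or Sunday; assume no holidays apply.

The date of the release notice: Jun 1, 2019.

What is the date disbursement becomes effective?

Jul 29, 2019

From Saturday, Jun 1, 2019, 5 business days (Jun 3, Jun 4, Jun 5, Jun 6, Jun 7, skipping weekends) brings us to Friday, Jun 7, 2019, which is the last day of the objection period.
The date disbursement becomes effective: 52 calendar days after Jun 7, 2019 is Jul 29, 2019. Jul 29, 2019 is a Monday, so no roll-forward applies.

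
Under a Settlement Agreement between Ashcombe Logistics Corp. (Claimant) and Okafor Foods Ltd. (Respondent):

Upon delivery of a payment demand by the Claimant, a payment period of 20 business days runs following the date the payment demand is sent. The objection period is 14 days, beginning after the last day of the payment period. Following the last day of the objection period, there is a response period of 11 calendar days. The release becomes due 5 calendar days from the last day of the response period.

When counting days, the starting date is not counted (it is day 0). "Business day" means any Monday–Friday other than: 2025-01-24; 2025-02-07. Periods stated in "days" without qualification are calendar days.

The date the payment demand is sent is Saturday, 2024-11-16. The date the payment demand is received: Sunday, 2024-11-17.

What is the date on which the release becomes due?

2025-01-12

The last day of the payment period: 20 business days after Saturday, 2024-11-16, skipping weekends — Nov 18, Nov 19, Nov 20, Nov 21, …, Dec 11, Dec 12, Dec 13 — lands on Friday, 2024-12-13.
Adding 14 calendar days to 2024-12-13 gives 2024-12-27, which is the last day of the objection period.
The last day of the response period: 2024-12-27 + 11 days = 2025-01-07.
The date on which the release becomes due: 5 calendar days after 2025-01-07 is 2025-01-12.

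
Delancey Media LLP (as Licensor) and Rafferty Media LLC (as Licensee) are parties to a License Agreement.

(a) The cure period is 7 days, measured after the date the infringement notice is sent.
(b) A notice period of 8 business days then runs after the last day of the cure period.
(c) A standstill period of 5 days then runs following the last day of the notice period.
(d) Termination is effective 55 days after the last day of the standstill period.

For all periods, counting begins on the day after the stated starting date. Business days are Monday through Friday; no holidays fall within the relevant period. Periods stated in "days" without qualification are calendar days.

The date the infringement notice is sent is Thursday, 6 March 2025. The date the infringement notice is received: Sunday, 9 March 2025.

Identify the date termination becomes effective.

Adding 7 calendar days to 6 March 2025 gives 13 March 2025, which is the last day of the cure period.
The last day of the notice period: counting 8 business days from Thursday, 13 March 2025 (Mar 14, Mar 17, Mar 18, Mar 19, Mar 20, Mar 21, Mar 24, Mar 25, skipping weekends) reaches Tuesday, 25 March 2025.
Adding 5 calendar days to 25 March 2025 gives 30 March 2025, which is the last day of the standstill period.
The date termination becomes effective: 55 calendar days after 30 March 2025 is 24 May 2025.

24 May 2025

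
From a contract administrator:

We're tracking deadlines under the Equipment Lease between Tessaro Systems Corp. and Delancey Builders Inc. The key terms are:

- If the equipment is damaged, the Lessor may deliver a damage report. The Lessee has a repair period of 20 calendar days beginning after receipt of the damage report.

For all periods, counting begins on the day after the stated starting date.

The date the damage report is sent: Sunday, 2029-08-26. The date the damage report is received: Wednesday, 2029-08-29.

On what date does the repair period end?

2029-09-18

The last day of the repair period: 2029-08-29 + 20 days = 2029-09-18.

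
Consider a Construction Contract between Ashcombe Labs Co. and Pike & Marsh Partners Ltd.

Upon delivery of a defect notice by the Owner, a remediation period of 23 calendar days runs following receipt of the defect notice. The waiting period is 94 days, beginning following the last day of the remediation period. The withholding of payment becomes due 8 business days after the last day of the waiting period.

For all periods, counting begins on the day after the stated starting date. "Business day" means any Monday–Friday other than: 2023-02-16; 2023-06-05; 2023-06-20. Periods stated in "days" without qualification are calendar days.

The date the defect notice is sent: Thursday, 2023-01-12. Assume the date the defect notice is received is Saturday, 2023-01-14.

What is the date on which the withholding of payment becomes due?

2023-05-23

The last day of the remediation period: 23 calendar days after 2023-01-14 is 2023-02-06.
The last day of the waiting period: 94 calendar days after 2023-02-06 is 2023-05-11.
The date on which the withholding of payment becomes due: 8 business days after Thursday, 2023-05-11, skipping weekends — May 12, May 15, May 16, May 17, May 18, May 19, May 22, May 23 — lands on Tuesday, 2023-05-23.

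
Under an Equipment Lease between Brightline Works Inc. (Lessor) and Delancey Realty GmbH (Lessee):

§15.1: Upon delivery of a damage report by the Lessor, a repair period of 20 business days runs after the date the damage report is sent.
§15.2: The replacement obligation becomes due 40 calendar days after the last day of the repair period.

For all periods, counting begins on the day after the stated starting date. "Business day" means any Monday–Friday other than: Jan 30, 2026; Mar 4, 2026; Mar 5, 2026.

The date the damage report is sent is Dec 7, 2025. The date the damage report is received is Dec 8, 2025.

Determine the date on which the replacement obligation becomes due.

From Sunday, Dec 7, 2025, 20 business days (Dec 8, Dec 9, Dec 10, Dec 11, …, Dec 31, Jan 1, Jan 2, skipping weekends) brings us to Friday, Jan 2, 2026, which is the last day of the repair period.
Adding 40 calendar days to Jan 2, 2026 gives Feb 11, 2026, which is the date on which the replacement obligation becomes due.

Feb 11, 2026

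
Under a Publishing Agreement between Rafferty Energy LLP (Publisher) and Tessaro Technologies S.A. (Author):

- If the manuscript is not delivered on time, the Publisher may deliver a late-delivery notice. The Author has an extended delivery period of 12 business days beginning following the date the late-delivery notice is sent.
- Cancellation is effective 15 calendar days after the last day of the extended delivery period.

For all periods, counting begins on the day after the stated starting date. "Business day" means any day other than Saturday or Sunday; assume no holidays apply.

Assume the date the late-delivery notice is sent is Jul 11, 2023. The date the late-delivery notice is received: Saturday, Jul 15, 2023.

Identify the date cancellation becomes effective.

The last day of the extended delivery period: 12 business days after Tuesday, Jul 11, 2023, skipping weekends — Jul 12, Jul 13, Jul 14, Jul 17, …, Jul 25, Jul 26, Jul 27 — lands on Thursday, Jul 27, 2023.
The date cancellation becomes effective: Jul 27, 2023 + 15 days = Aug 11, 2023.

Aug 11, 2023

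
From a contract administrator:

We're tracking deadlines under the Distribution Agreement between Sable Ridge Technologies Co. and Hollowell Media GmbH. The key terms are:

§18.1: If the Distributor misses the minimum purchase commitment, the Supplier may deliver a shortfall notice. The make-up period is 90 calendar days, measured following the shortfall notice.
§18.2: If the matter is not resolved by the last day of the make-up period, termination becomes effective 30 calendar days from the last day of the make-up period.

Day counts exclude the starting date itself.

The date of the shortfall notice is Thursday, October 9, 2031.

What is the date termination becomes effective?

February 6, 2032

The last day of the make-up period: October 9, 2031 + 90 days = January 7, 2032.
The date termination becomes effective: 30 calendar days after January 7, 2032 is February 6, 2032.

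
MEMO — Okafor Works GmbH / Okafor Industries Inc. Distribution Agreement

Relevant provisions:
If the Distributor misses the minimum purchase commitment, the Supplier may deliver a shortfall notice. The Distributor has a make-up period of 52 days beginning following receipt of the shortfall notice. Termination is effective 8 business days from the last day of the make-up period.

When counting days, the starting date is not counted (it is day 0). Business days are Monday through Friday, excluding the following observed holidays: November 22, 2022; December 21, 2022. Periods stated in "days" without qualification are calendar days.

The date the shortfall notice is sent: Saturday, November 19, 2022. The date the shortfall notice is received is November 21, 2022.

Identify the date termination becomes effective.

The last day of the make-up period: November 21, 2022 + 52 days = January 12, 2023.
The date termination becomes effective: counting 8 business days from Thursday, January 12, 2023 (Jan 13, Jan 16, Jan 17, Jan 18, Jan 19, Jan 20, Jan 23, Jan 24, skipping weekends) reaches Tuesday, January 24, 2023.

January 24, 2023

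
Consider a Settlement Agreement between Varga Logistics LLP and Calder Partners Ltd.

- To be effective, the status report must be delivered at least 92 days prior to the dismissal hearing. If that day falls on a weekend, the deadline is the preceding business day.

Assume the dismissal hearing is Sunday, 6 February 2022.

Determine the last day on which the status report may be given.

Counting back 92 calendar days from 6 February 2022 gives 6 November 2021. That is a Saturday, so the deadline moves back to Friday, 5 November 2021.

5 November 2021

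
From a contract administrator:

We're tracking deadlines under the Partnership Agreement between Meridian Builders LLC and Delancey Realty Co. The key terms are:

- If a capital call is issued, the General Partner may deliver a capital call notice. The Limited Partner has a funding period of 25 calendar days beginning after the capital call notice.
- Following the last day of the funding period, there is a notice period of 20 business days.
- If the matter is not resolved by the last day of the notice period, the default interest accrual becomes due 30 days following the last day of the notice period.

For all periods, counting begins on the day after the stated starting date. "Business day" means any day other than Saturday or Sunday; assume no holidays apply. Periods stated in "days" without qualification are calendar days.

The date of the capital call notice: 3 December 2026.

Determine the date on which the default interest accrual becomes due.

24 February 2027

The last day of the funding period: 25 calendar days after 3 December 2026 is 28 December 2026.
The last day of the notice period: counting 20 business days from Monday, 28 December 2026 (Dec 29, Dec 30, Dec 31, Jan 1, …, Jan 21, Jan 22, Jan 25, skipping weekends) reaches Monday, 25 January 2027.
The date on which the default interest accrual becomes due: 25 January 2027 + 30 days = 24 February 2027.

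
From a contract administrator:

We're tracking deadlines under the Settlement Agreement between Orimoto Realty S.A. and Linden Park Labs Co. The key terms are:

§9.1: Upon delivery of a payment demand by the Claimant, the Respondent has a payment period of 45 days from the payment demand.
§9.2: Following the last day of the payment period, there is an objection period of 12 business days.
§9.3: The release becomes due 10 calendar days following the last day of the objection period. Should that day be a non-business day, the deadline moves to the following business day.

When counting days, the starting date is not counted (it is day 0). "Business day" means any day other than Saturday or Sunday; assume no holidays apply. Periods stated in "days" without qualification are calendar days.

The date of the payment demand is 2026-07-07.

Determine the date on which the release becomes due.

2026-09-18

Adding 45 calendar days to 2026-07-07 gives 2026-08-21, which is the last day of the payment period.
The last day of the objection period: counting 12 business days from Friday, 2026-08-21 (Aug 24, Aug 25, Aug 26, Aug 27, …, Sep 4, Sep 7, Sep 8, skipping weekends) reaches Tuesday, 2026-09-08.
Adding 10 calendar days to 2026-09-08 gives 2026-09-18, which is the date on which the release becomes due. 2026-09-18 is a Friday, so no roll-forward applies.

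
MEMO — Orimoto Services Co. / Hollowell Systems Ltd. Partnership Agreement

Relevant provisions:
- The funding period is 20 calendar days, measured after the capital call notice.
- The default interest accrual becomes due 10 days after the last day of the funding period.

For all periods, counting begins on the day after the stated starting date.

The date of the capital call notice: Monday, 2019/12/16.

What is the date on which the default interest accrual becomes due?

The last day of the funding period: 2019/12/16 + 20 days = 2020/01/05.
Adding 10 calendar days to 2020/01/05 gives 2020/01/15, which is the date on which the default interest accrual becomes due.

2020/01/15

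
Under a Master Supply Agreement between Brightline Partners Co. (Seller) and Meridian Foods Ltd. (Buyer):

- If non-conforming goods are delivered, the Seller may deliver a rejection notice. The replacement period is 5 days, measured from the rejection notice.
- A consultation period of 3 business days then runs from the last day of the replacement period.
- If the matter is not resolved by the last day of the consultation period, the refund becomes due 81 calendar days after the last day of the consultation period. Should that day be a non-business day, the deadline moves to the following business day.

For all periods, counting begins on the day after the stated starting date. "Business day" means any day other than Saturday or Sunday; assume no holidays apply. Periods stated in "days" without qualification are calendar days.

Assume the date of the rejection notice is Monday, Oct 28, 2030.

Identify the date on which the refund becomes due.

The last day of the replacement period: Oct 28, 2030 + 5 days = Nov 2, 2030.
The last day of the consultation period: counting 3 business days from Saturday, Nov 2, 2030 (Nov 4, Nov 5, Nov 6, skipping weekends) reaches Wednesday, Nov 6, 2030.
The date on which the refund becomes due: Nov 6, 2030 + 81 days = Jan 26, 2031. That falls on a Sunday, so it rolls to the next business day, Monday, Jan 27, 2031.

Jan 27, 2031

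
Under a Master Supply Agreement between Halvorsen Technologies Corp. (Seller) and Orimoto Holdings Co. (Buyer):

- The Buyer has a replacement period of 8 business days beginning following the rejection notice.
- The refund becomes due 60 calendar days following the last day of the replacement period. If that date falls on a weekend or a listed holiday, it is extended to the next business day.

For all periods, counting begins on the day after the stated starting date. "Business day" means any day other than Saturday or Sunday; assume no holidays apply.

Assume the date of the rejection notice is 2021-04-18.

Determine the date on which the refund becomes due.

From Sunday, 2021-04-18, 8 business days (Apr 19, Apr 20, Apr 21, Apr 22, Apr 23, Apr 26, Apr 27, Apr 28, skipping weekends) brings us to Wednesday, 2021-04-28, which is the last day of the replacement period.
The date on which the refund becomes due: 60 calendar days after 2021-04-28 is 2021-06-27. That falls on a Sunday, so it rolls to the next business day, Monday, 2021-06-28.

2021-06-28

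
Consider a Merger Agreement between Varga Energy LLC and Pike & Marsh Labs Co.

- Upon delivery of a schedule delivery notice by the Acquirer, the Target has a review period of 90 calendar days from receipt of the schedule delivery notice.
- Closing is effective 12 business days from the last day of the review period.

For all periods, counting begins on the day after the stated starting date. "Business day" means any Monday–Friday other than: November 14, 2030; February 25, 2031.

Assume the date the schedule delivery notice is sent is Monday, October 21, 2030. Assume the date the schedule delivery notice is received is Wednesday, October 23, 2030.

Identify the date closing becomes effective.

February 6, 2031

The last day of the review period: October 23, 2030 + 90 days = January 21, 2031.
From Tuesday, January 21, 2031, 12 business days (Jan 22, Jan 23, Jan 24, Jan 27, …, Feb 4, Feb 5, Feb 6, skipping weekends) brings us to Thursday, February 6, 2031, which is the date closing becomes effective.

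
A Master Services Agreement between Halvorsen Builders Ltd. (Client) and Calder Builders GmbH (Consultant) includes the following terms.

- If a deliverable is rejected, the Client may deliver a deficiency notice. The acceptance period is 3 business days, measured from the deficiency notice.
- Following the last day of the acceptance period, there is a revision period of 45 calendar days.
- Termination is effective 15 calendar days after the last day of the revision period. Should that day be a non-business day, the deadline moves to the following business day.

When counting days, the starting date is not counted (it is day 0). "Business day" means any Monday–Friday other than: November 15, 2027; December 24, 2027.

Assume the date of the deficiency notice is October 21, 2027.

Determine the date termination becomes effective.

The last day of the acceptance period: counting 3 business days from Thursday, October 21, 2027 (Oct 22, Oct 25, Oct 26, skipping weekends) reaches Tuesday, October 26, 2027.
The last day of the revision period: 45 calendar days after October 26, 2027 is December 10, 2027.
The date termination becomes effective: 15 calendar days after December 10, 2027 is December 25, 2027. That falls on a Saturday, so it rolls to the next business day, Monday, December 27, 2027.

December 27, 2027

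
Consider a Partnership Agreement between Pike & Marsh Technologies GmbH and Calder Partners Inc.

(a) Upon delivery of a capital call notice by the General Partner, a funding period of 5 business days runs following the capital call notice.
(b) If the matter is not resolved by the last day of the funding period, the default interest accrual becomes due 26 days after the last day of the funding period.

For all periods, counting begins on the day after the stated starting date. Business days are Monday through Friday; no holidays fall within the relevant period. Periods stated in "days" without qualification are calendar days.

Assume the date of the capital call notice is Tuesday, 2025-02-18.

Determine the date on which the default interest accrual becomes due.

From Tuesday, 2025-02-18, 5 business days (Feb 19, Feb 20, Feb 21, Feb 24, Feb 25, skipping weekends) brings us to Tuesday, 2025-02-25, which is the last day of the funding period.
Adding 26 calendar days to 2025-02-25 gives 2025-03-23, which is the date on which the default interest accrual becomes due.

2025-03-23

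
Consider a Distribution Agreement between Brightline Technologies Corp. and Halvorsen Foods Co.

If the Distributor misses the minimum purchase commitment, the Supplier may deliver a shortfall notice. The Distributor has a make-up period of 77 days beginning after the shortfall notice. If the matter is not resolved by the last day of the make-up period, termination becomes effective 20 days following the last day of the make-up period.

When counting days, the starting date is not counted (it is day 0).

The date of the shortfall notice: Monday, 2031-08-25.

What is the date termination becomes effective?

2031-11-30

The last day of the make-up period: 77 calendar days after 2031-08-25 is 2031-11-10.
The date termination becomes effective: 2031-11-10 + 20 days = 2031-11-30.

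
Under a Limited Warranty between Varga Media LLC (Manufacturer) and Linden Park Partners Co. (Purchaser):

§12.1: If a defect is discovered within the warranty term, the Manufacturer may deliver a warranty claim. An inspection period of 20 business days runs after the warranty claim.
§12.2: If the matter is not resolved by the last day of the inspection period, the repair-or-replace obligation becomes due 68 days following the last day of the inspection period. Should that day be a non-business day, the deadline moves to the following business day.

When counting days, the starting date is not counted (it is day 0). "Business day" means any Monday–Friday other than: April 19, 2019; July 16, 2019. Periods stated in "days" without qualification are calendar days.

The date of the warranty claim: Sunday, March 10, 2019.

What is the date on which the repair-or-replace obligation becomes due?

From Sunday, March 10, 2019, 20 business days (Mar 11, Mar 12, Mar 13, Mar 14, …, Apr 3, Apr 4, Apr 5, skipping weekends) brings us to Friday, April 5, 2019, which is the last day of the inspection period.
The date on which the repair-or-replace obligation becomes due: April 5, 2019 + 68 days = June 12, 2019. June 12, 2019 is a Wednesday and is not a listed holiday, so no roll-forward applies.

June 12, 2019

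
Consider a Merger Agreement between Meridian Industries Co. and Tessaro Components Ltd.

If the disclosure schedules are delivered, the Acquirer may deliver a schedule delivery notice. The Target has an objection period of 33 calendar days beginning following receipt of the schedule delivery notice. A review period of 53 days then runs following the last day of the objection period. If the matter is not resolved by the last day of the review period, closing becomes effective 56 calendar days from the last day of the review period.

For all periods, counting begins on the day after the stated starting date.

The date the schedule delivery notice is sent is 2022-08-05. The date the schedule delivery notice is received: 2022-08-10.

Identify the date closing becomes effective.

2022-12-30

The last day of the objection period: 33 calendar days after 2022-08-10 is 2022-09-12.
The last day of the review period: 53 calendar days after 2022-09-12 is 2022-11-04.
The date closing becomes effective: 2022-11-04 + 56 days = 2022-12-30.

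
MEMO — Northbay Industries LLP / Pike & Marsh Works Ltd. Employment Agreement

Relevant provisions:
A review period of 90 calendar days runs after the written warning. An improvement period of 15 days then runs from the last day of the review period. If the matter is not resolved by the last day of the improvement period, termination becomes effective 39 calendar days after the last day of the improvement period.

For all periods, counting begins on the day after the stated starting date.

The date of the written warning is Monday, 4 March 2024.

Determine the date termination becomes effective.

26 July 2024

The last day of the review period: 90 calendar days after 4 March 2024 is 2 June 2024.
The last day of the improvement period: 2 June 2024 + 15 days = 17 June 2024.
Adding 39 calendar days to 17 June 2024 gives 26 July 2024, which is the date termination becomes effective.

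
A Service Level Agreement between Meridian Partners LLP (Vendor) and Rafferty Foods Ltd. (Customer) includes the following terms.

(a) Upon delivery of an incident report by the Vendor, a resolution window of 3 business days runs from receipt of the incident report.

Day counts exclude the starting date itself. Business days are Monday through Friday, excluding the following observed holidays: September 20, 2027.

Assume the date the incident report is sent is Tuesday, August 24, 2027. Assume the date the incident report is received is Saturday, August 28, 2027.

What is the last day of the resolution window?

From Saturday, August 28, 2027, 3 business days (Aug 30, Aug 31, Sep 1, skipping weekends) brings us to Wednesday, September 1, 2027, which is the last day of the resolution window.

September 1, 2027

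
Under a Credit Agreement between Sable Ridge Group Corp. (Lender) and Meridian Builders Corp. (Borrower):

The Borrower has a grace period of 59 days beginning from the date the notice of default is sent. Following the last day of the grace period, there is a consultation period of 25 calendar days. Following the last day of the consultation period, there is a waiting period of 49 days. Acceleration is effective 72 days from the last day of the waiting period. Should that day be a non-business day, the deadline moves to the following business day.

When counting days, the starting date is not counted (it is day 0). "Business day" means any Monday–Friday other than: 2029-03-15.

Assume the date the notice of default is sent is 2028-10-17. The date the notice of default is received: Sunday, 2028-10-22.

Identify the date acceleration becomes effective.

Adding 59 calendar days to 2028-10-17 gives 2028-12-15, which is the last day of the grace period.
The last day of the consultation period: 2028-12-15 + 25 days = 2029-01-09.
The last day of the waiting period: 49 calendar days after 2029-01-09 is 2029-02-27.
The date acceleration becomes effective: 72 calendar days after 2029-02-27 is 2029-05-10. 2029-05-10 is a Thursday and is not a listed holiday, so no roll-forward applies.

2029-05-10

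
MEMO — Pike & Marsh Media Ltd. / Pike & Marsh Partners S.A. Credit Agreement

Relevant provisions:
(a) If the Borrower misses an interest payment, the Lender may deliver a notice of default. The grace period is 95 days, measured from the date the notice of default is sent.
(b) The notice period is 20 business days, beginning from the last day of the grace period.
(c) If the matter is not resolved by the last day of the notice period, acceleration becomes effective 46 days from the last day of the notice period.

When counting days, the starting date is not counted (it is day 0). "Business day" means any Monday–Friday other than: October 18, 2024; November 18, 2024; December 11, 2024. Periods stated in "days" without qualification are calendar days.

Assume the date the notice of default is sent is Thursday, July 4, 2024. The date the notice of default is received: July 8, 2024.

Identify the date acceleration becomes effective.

Adding 95 calendar days to July 4, 2024 gives October 7, 2024, which is the last day of the grace period.
The last day of the notice period: 20 business days after Monday, October 7, 2024, skipping weekends and the listed holiday on Oct 18 — Oct 8, Oct 9, Oct 10, Oct 11, …, Nov 1, Nov 4, Nov 5 — lands on Tuesday, November 5, 2024.
The date acceleration becomes effective: 46 calendar days after November 5, 2024 is December 21, 2024.

December 21, 2024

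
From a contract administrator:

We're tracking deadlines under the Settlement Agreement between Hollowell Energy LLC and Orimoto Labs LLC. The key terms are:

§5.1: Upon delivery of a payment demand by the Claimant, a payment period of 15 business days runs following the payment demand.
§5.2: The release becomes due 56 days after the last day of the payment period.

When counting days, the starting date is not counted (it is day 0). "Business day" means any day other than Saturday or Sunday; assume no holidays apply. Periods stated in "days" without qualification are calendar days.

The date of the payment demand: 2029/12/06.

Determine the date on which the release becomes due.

2030/02/21

The last day of the payment period: counting 15 business days from Thursday, 2029/12/06 (Dec 7, Dec 10, Dec 11, Dec 12, …, Dec 25, Dec 26, Dec 27, skipping weekends) reaches Thursday, 2029/12/27.
The date on which the release becomes due: 56 calendar days after 2029/12/27 is 2030/02/21.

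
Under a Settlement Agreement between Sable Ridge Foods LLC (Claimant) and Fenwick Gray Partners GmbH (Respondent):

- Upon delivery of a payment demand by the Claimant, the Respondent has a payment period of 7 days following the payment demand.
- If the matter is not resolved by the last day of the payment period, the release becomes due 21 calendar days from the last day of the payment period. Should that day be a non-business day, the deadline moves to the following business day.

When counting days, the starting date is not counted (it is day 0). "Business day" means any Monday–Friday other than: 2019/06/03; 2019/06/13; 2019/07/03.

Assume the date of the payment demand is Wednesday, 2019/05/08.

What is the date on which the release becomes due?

The last day of the payment period: 7 calendar days after 2019/05/08 is 2019/05/15.
The date on which the release becomes due: 2019/05/15 + 21 days = 2019/06/05. 2019/06/05 is a Wednesday and is not a listed holiday, so no roll-forward applies.

2019/06/05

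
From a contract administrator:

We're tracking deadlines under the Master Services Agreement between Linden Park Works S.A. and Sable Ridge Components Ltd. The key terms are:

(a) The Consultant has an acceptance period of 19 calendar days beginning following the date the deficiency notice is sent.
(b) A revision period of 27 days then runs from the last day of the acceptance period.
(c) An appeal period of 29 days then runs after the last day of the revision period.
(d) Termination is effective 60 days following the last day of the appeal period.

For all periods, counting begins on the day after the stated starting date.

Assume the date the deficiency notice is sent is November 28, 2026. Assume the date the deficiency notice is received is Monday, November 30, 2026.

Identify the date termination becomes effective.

April 12, 2027

The last day of the acceptance period: November 28, 2026 + 19 days = December 17, 2026.
The last day of the revision period: 27 calendar days after December 17, 2026 is January 13, 2027.
The last day of the appeal period: January 13, 2027 + 29 days = February 11, 2027.
Adding 60 calendar days to February 11, 2027 gives April 12, 2027, which is the date termination becomes effective.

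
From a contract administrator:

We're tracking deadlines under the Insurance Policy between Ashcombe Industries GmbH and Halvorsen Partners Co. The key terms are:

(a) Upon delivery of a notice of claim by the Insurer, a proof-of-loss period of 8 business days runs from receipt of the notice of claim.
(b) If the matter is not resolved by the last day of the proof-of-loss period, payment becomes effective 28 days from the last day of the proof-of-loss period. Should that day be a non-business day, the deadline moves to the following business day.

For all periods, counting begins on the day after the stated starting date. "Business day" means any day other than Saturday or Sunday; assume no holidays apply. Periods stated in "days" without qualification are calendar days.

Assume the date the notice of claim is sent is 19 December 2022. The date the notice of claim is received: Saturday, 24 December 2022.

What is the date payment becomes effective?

1 February 2023

The last day of the proof-of-loss period: 8 business days after Saturday, 24 December 2022, skipping weekends — Dec 26, Dec 27, Dec 28, Dec 29, Dec 30, Jan 2, Jan 3, Jan 4 — lands on Wednesday, 4 January 2023.
Adding 28 calendar days to 4 January 2023 gives 1 February 2023, which is the date payment becomes effective. 1 February 2023 is a Wednesday, so no roll-forward applies.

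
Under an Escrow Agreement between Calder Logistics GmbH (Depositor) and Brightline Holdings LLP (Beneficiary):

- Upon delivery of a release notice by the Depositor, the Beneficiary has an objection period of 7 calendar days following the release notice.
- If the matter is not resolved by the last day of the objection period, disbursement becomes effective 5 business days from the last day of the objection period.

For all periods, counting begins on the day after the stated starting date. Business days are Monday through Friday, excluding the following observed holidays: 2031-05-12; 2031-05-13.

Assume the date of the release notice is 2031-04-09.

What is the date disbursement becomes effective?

Adding 7 calendar days to 2031-04-09 gives 2031-04-16, which is the last day of the objection period.
The date disbursement becomes effective: 5 business days after Wednesday, 2031-04-16, skipping weekends — Apr 17, Apr 18, Apr 21, Apr 22, Apr 23 — lands on Wednesday, 2031-04-23.

2031-04-23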